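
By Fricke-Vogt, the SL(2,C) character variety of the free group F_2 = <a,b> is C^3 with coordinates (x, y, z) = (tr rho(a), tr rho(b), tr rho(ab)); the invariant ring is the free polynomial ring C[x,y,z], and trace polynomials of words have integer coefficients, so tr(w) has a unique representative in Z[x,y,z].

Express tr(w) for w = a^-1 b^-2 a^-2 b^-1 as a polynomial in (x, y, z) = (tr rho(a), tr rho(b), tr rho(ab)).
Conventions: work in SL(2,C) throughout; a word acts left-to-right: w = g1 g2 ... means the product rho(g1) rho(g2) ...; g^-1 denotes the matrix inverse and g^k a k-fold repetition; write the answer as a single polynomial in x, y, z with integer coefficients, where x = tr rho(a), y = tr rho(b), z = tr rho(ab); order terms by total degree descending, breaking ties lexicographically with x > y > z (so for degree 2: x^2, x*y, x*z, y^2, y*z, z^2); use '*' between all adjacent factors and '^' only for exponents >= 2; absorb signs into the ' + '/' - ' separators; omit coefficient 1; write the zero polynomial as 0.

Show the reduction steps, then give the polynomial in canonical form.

so tr(b^-1) = tr(b) = y
tr(b^-2) = tr(b^-1) * tr(b) - tr(1) = y^2 - 2
reduce: tr(a b^-1) = tr(a) * tr(b) - tr(a b) = x*y - z
tr(b^-2 a) = tr(a b^-1) * tr(b) - tr(a) = x*y^2 - y*z - x
so tr(b^-1 a^-1 b^-1) = tr(b^-2) * tr(a) - tr(b^-2 a) = y*z - x
so tr(a b a) = tr(a) * tr(b a) - tr(b) = x*z - y
so tr(a b a b) = tr(b a) * tr(b a) - tr(1)   [split at repeated b] = z^2 - 2
tr(b^-1 a b a) = tr(a b a) * tr(b) - tr(a b a b) = x*y*z - y^2 - z^2 + 2
tr(a^-1 b^-1 a b) = tr(b^-1 a b) * tr(a) - tr(b^-1 a b a) = -x*y*z + x^2 + y^2 + z^2 - 2
tr(b^-1 a^-1 b^-1 a) = tr(a^-1 b^-1 a) * tr(b) - tr(a^-1 b^-1 a b) = x*y*z - x^2 - z^2 + 2
so tr(a^-1 b^-1 a^-1 b^-1) = tr(b^-1 a^-1 b^-1) * tr(a) - tr(b^-1 a^-1 b^-1 a) = z^2 - 2
tr(b^-1 a^-1 b^-2 a^-1) = tr(a^-1 b^-1 a^-1 b^-1) * tr(b) - tr(a^-1 b^-1 a^-1) = y*z^2 - x*z - y
so tr(b^-3) = tr(b^-2) * tr(b) - tr(b^-1) = y^3 - 3*y
tr(b^-3 a) = tr(b^-2 a) * tr(b) - tr(b^-2 a b) = x*y^3 - y^2*z - 2*x*y + z
tr(b^-1 a^-1 b^-2) = tr(b^-3) * tr(a) - tr(b^-3 a) = y^2*z - x*y - z
reduce: tr(a^-1 b^-2 a^-2 b^-1) = tr(b^-1 a^-1 b^-2 a^-1) * tr(a) - tr(b^-1 a^-1 b^-2) = x*y*z^2 - x^2*z - y^2*z + z

x*y*z^2 - x^2*z - y^2*z + z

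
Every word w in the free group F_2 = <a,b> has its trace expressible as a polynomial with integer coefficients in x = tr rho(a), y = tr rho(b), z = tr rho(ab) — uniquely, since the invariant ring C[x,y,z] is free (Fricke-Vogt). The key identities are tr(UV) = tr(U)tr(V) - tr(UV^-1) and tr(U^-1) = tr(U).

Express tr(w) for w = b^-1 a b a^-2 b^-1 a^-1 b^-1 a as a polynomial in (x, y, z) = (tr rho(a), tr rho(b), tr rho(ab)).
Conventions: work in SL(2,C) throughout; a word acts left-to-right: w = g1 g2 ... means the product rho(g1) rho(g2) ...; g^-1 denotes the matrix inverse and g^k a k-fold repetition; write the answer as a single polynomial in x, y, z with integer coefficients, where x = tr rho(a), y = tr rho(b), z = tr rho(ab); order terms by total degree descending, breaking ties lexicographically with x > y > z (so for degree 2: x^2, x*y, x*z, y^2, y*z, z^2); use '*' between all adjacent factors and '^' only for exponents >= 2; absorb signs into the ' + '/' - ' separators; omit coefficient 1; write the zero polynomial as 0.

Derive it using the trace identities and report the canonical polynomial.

trace(b a b) = trace(b) trace(a b) - trace(a) = y*z - x
trace(b a b a) = trace(a b) trace(a b) - trace(1)   [split at repeated a] = z^2 - 2
trace(a b a^-1 b) = trace(b a b) trace(a) - trace(b a b a) = x*y*z - x^2 - z^2 + 2
trace(b^-1 a b a^-1) = trace(a b a^-1) trace(b) - trace(a b a^-1 b) = -x*y*z + x^2 + y^2 + z^2 - 2
trace(b^-1 a b a^-2) = trace(b^-1 a b a^-1) trace(a) - trace(b^-1 a b) = -x^2*y*z + x^3 + x*y^2 + x*z^2 - 3*x
trace(b a^-1) = trace(b) trace(a) - trace(b a) = x*y - z
trace(b^-1 a b a^-2 b^-1) = trace(b^-1 a b a^-2) trace(b) - trace(b^-1 a b a^-2 b) = -x^2*y^2*z + x^3*y + x*y^3 + x*y*z^2 - 4*x*y + z
trace(b^2) = trace(b) trace(b) - trace(1) = y^2 - 2
trace(a b^2 a) = trace(a) trace(b^2 a) - trace(b^2) = x*y*z - x^2 - y^2 + 2
trace(a b a) = trace(a) trace(b a) - trace(b) = x*z - y
trace(a b^2 a b) = trace(b) trace(a b a b) - trace(a b a) = y*z^2 - x*z - y
trace(b a b^-1 a b) = trace(a b^2 a) trace(b) - trace(a b^2 a b) = x*y^2*z - x^2*y - y^3 - y*z^2 + x*z + 3*y
trace(a b a b a) = trace(a) trace(b a b a) - trace(b a b) = x*z^2 - y*z - x
trace(a b a b a b) = trace(b a) trace(b a b a) - trace(b^-1 a^-1)   [split at repeated b] = z^3 - 3*z
trace(b a b^-1 a b a) = trace(a b a b a) trace(b) - trace(a b a b a b) = x*y*z^2 - y^2*z - z^3 - x*y + 3*z
trace(b a b^-1 a b a^-1) = trace(b a b^-1 a b) trace(a) - trace(b a b^-1 a b a) = x^2*y^2*z - x^3*y - x*y^3 - 2*x*y*z^2 + x^2*z + y^2*z + z^3 + 4*x*y - 3*z
trace(a^-1 b a b^-1 a b a^-1) = trace(b a b^-1 a b a^-1) trace(a) - trace(b a b^-1 a b) = x^3*y^2*z - x^4*y - x^2*y^3 - 2*x^2*y*z^2 + x^3*z + x*z^3 + 5*x^2*y + y^3 + y*z^2 - 4*x*z - 3*y
trace(b^3 a) = trace(b) trace(a b^2) - trace(a b) = y^2*z - x*y - z
trace(b^3) = trace(b) trace(b^2) - trace(b) = y^3 - 3*y
trace(b a^2 b^2) = trace(a) trace(b^3 a) - trace(b^3) = x*y^2*z - x^2*y - y^3 - x*z + 3*y
trace(a b a^2) = trace(a) trace(a b a) - trace(a b) = x^2*z - x*y - z
trace(b a^2 b^2 a) = trace(b) trace(a b a^2 b) - trace(a b a^2) = x*y*z^2 - x^2*z - y^2*z + z
trace(a b^2 a^-1 b a) = trace(b a^2 b^2) trace(a) - trace(b a^2 b^2 a) = x^2*y^2*z - x^3*y - x*y^3 - x*y*z^2 + y^2*z + 3*x*y - z
trace(b a b a b^2) = trace(b) trace(b a b a b) - trace(b a b a) = y^2*z^2 - x*y*z - y^2 - z^2 + 2
trace(b a b a b^2 a) = trace(b) trace(a b a b a b) - trace(a b a b a) = y*z^3 - x*z^2 - 2*y*z + x
trace(a b^2 a^-1 b a b) = trace(b a b a b^2) trace(a) - trace(b a b a b^2 a) = x*y^2*z^2 - x^2*y*z - y*z^3 - x*y^2 + 2*y*z + x
trace(b a^-1 b a b^-1 a b) = trace(a b^2 a^-1 b a) trace(b) - trace(a b^2 a^-1 b a b) = x^2*y^3*z - x^3*y^2 - x*y^4 - 2*x*y^2*z^2 + x^2*y*z + y^3*z + y*z^3 + 4*x*y^2 - 3*y*z - x
trace(b a^2 b a b) = trace(a) trace(b a b^2 a) - trace(b a b^2) = x*y*z^2 - x^2*z - y^2*z + z
trace(b a^2 b a b a) = trace(a) trace(b a b a b a) - trace(b a b a b) = x*z^3 - y*z^2 - 2*x*z + y
trace(a b a b a^-1 b a) = trace(b a^2 b a b) trace(a) - trace(b a^2 b a b a) = x^2*y*z^2 - x^3*z - x*y^2*z - x*z^3 + y*z^2 + 3*x*z - y
trace(b a b a b a b a) = trace(a b) trace(a b a b a b) - trace(a^-1 b^-1 a^-1 b^-1)   [split at repeated a] = z^4 - 4*z^2 + 2
trace(a b a b a^-1 b a b) = trace(b a b a b a b) trace(a) - trace(b a b a b a b a) = x*y*z^3 - x^2*z^2 - z^4 - 2*x*y*z + x^2 + 4*z^2 - 2
trace(b a^-1 b a b^-1 a b a) = trace(a b a b a^-1 b a) trace(b) - trace(a b a b a^-1 b a b) = x^2*y^2*z^2 - x^3*y*z - x*y^3*z - 2*x*y*z^3 + x^2*z^2 + y^2*z^2 + z^4 + 5*x*y*z - x^2 - y^2 - 4*z^2 + 2
trace(a^-1 b a b^-1 a b a^-1 b) = trace(b a^-1 b a b^-1 a b) trace(a) - trace(b a^-1 b a b^-1 a b a) = x^3*y^3*z - x^4*y^2 - x^2*y^4 - 3*x^2*y^2*z^2 + 2*x^3*y*z + 2*x*y^3*z + 3*x*y*z^3 + 4*x^2*y^2 - x^2*z^2 - y^2*z^2 - z^4 - 8*x*y*z + y^2 + 4*z^2 - 2
trace(b^-1 a^-1 b a b^-1 a b a^-1) = trace(a^-1 b a b^-1 a b a^-1) trace(b) - trace(a^-1 b a b^-1 a b a^-1 b) = x^2*y^2*z^2 - x^3*y*z - 2*x*y^3*z - 2*x*y*z^3 + x^2*y^2 + x^2*z^2 + y^4 + 2*y^2*z^2 + z^4 + 4*x*y*z - 4*y^2 - 4*z^2 + 2
trace(a b^-1 a b a^-2 b^-1 a^-1 b) = trace(b^-1 a^-1 b a b^-1 a b a^-1) trace(a) - trace(b^-1 a^-1 b a b^-1 a b) = x^3*y^2*z^2 - x^4*y*z - 2*x^2*y^3*z - 2*x^2*y*z^3 + x^3*y^2 + x^3*z^2 + x*y^4 + 2*x*y^2*z^2 + x*z^4 + 4*x^2*y*z - 4*x*y^2 - 4*x*z^2 + x
trace(b^-1 a b a^-2 b^-1 a^-1 b^-1 a) = trace(a b^-1 a b a^-2 b^-1 a^-1) trace(b) - trace(a b^-1 a b a^-2 b^-1 a^-1 b) = -x^3*y^2*z^2 + x^4*y*z + x^2*y^3*z + 2*x^2*y*z^3 - x^3*z^2 - x*y^2*z^2 - x*z^4 - 4*x^2*y*z + 4*x*z^2 + y*z - x

-x^3*y^2*z^2 + x^4*y*z + x^2*y^3*z + 2*x^2*y*z^3 - x^3*z^2 - x*y^2*z^2 - x*z^4 - 4*x^2*y*z + 4*x*z^2 + y*z - x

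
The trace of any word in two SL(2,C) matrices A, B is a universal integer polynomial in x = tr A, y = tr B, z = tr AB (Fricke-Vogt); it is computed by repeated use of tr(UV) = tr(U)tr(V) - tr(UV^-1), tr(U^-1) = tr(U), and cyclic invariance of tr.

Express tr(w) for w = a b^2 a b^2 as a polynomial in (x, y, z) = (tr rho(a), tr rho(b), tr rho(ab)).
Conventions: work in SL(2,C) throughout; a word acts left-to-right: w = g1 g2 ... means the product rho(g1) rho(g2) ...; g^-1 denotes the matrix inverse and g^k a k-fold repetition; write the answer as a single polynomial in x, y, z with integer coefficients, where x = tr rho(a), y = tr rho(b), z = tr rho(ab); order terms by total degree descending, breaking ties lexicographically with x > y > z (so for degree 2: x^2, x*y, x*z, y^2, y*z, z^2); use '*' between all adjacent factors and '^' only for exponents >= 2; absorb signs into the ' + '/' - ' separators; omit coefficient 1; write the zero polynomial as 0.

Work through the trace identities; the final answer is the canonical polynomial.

trace(a b a b) = trace(b a)*trace(b a) - trace(1)  (split on b) = z^2 - 2
reduce: trace(a b a) = trace(a)*trace(b a) - trace(b)  (reduce the a square) = x*z - y
trace(a b^2 a b) = trace(b)*trace(a b a b) - trace(a b a)  (reduce the b square) = y*z^2 - x*z - y
so trace(a^2) = trace(a)*trace(a) - trace(1)  (reduce the a square) = x^2 - 2
reduce: trace(a b^2 a) = trace(b)*trace(a^2 b) - trace(a^2)  (reduce the b square) = x*y*z - x^2 - y^2 + 2
so trace(a b^2 a b^2) = trace(b)*trace(a b^2 a b) - trace(a b^2 a)  (reduce the b square) = y^2*z^2 - 2*x*y*z + x^2 - 2

y^2*z^2 - 2*x*y*z + x^2 - 2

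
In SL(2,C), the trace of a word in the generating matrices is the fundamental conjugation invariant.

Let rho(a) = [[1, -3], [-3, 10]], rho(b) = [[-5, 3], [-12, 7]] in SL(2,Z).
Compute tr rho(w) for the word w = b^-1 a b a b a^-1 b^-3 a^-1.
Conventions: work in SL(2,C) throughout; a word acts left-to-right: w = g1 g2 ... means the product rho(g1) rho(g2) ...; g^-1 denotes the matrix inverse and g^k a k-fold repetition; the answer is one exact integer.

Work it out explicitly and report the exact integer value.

rho(b^-1) = [[7, -3], [12, -5]]
... * rho(a) = [[1, -3], [-3, 10]]  ->  [[16, -51], [27, -86]]
... * rho(b) = [[-5, 3], [-12, 7]]  ->  [[532, -309], [897, -521]]
... * rho(a) = [[1, -3], [-3, 10]]  ->  [[1459, -4686], [2460, -7901]]
... * rho(b) = [[-5, 3], [-12, 7]]  ->  [[48937, -28425], [82512, -47927]]
... * rho(a^-1) = [[10, 3], [3, 1]]  ->  [[404095, 118386], [681339, 199609]]
... * rho(b^-1) = [[7, -3], [12, -5]]  ->  [[4249297, -1804215], [7164681, -3042062]]
... * rho(b^-1) = [[7, -3], [12, -5]]  ->  [[8094499, -3726816], [13648023, -6283733]]
... * rho(b^-1) = [[7, -3], [12, -5]]  ->  [[11939701, -5649417], [20131365, -9525404]]
... * rho(a^-1) = [[10, 3], [3, 1]]  ->  [[102448759, 30169686], [172737438, 50868691]]
tr = 102448759 + 50868691 = 153317450

153317450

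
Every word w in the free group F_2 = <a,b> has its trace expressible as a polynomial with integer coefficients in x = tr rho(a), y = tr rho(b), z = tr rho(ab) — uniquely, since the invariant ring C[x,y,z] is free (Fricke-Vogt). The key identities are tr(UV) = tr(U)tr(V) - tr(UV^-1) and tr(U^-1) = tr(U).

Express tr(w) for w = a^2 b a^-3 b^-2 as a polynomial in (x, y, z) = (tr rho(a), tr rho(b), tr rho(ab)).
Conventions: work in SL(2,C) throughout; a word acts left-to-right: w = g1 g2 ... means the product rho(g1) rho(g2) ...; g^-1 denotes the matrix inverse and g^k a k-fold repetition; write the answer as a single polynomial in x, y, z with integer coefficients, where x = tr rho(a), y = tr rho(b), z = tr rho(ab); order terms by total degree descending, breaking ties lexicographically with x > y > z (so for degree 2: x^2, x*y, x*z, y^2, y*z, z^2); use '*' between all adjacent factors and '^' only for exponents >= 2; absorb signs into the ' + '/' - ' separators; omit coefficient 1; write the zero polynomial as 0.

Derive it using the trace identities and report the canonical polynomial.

-x^4*y^2*z + x^5*y + x^3*y^3 + x^3*y*z^2 + x^2*y^2*z - 5*x^3*y - x*y^3 - x*y*z^2 + 4*x*y + z

trace(b a^-1) = trace(b)*trace(a) - trace(b a)  (eliminate a^-1) = x*y - z
so trace(a^2 b) = trace(a)*trace(b a) - trace(b)  (reduce the a square) = x*z - y
reduce: trace(a^2) = trace(a)*trace(a) - trace(1)  (reduce the a square) = x^2 - 2
trace(b a^2 b) = trace(b)*trace(a^2 b) - trace(a^2)  (reduce the b square) = x*y*z - x^2 - y^2 + 2
so trace(b a b a) = trace(a b)*trace(a b) - trace(1)  (split on a) = z^2 - 2
reduce: trace(b a b) = trace(b)*trace(a b) - trace(a)  (reduce the b square) = y*z - x
reduce: trace(b a^2 b a) = trace(a)*trace(b a b a) - trace(b a b)  (reduce the a square) = x*z^2 - y*z - x
trace(b a^2 b a^-1) = trace(b a^2 b)*trace(a) - trace(b a^2 b a)  (eliminate a^-1) = x^2*y*z - x^3 - x*y^2 - x*z^2 + y*z + 3*x
trace(b a^2 b a^-2) = trace(b a^2 b a^-1)*trace(a) - trace(b a^2 b)  (eliminate a^-1) = x^3*y*z - x^4 - x^2*y^2 - x^2*z^2 + 4*x^2 + y^2 - 2
trace(a^2 b a^-3 b) = trace(b a^2 b a^-2)*trace(a) - trace(b a^2 b a^-1)  (eliminate a^-1) = x^4*y*z - x^5 - x^3*y^2 - x^3*z^2 - x^2*y*z + 5*x^3 + 2*x*y^2 + x*z^2 - y*z - 5*x
trace(b^-1 a^2 b a^-3) = trace(a^2 b a^-3)*trace(b) - trace(a^2 b a^-3 b)  (eliminate b^-1) = -x^4*y*z + x^5 + x^3*y^2 + x^3*z^2 + x^2*y*z - 5*x^3 - x*y^2 - x*z^2 + 5*x
so trace(a^2 b a^-3 b^-2) = trace(b^-1 a^2 b a^-3)*trace(b) - trace(b^-1 a^2 b a^-3 b)  (eliminate b^-1) = -x^4*y^2*z + x^5*y + x^3*y^3 + x^3*y*z^2 + x^2*y^2*z - 5*x^3*y - x*y^3 - x*y*z^2 + 4*x*y + z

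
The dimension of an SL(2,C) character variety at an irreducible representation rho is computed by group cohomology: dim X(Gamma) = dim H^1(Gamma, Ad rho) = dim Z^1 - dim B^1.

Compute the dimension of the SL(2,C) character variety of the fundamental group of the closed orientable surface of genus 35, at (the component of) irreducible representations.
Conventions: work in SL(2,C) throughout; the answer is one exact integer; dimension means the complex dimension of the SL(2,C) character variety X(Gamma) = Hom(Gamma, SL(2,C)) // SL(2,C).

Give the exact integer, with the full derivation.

The genus-35 surface group: 2g = 70 generators, one relator prod [a_i, b_i].
Unconstrained cocycle data is one sl_2 vector per generator (210 dimensions), cut by the relator condition d_2(z) = 0.
At an irreducible rho, H^2 = coker(d_2) vanishes (Poincare duality: H^2 is dual to H^0 = invariants = 0), so d_2 is surjective onto sl_2 and dim Z^1 = 210 - 3 = 207.
dim B^1 = 3 (coboundaries, injective at irreducible rho).
dim X = dim H^1 = 207 - 3 = 204.

204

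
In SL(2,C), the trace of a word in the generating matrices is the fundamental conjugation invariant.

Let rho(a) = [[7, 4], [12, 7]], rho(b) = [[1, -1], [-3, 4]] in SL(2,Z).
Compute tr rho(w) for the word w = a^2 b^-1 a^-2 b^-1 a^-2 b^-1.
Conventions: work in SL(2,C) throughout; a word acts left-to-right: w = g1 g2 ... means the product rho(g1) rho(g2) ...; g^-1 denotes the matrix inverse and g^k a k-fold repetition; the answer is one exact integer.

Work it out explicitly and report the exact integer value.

12618734

rho(a) = [[7, 4], [12, 7]]
... * rho(a) = [[7, 4], [12, 7]]  ->  [[97, 56], [168, 97]]
... * rho(b^-1) = [[4, 1], [3, 1]]  ->  [[556, 153], [963, 265]]
... * rho(a^-1) = [[7, -4], [-12, 7]]  ->  [[2056, -1153], [3561, -1997]]
... * rho(a^-1) = [[7, -4], [-12, 7]]  ->  [[28228, -16295], [48891, -28223]]
... * rho(b^-1) = [[4, 1], [3, 1]]  ->  [[64027, 11933], [110895, 20668]]
... * rho(a^-1) = [[7, -4], [-12, 7]]  ->  [[304993, -172577], [528249, -298904]]
... * rho(a^-1) = [[7, -4], [-12, 7]]  ->  [[4205875, -2428011], [7284591, -4205324]]
... * rho(b^-1) = [[4, 1], [3, 1]]  ->  [[9539467, 1777864], [16522392, 3079267]]
tr = 9539467 + 3079267 = 12618734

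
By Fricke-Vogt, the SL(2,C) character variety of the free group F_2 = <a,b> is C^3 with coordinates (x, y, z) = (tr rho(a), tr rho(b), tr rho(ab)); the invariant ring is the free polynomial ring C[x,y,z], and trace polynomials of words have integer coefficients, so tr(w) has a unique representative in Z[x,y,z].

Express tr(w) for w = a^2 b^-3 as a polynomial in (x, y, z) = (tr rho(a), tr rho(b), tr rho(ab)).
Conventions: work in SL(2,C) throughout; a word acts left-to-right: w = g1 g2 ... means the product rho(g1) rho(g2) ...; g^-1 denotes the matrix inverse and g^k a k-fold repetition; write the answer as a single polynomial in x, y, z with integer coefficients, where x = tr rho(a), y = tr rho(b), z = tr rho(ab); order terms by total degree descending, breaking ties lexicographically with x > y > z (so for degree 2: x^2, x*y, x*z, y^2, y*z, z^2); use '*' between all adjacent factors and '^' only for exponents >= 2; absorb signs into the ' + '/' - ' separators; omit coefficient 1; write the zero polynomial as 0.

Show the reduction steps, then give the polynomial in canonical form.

trace(a^2) = trace(a) * trace(a) - trace(1) = x^2 - 2
so trace(a^2 b) = trace(a) * trace(b a) - trace(b) = x*z - y
trace(a^2 b^-1) = trace(a^2) * trace(b) - trace(a^2 b) = x^2*y - x*z - y
trace(b^-2 a^2) = trace(a^2 b^-1) * trace(b) - trace(a^2) = x^2*y^2 - x*y*z - x^2 - y^2 + 2
trace(a^2 b^-3) = trace(b^-2 a^2) * trace(b) - trace(b^-2 a^2 b) = x^2*y^3 - x*y^2*z - 2*x^2*y - y^3 + x*z + 3*y

x^2*y^3 - x*y^2*z - 2*x^2*y - y^3 + x*z + 3*y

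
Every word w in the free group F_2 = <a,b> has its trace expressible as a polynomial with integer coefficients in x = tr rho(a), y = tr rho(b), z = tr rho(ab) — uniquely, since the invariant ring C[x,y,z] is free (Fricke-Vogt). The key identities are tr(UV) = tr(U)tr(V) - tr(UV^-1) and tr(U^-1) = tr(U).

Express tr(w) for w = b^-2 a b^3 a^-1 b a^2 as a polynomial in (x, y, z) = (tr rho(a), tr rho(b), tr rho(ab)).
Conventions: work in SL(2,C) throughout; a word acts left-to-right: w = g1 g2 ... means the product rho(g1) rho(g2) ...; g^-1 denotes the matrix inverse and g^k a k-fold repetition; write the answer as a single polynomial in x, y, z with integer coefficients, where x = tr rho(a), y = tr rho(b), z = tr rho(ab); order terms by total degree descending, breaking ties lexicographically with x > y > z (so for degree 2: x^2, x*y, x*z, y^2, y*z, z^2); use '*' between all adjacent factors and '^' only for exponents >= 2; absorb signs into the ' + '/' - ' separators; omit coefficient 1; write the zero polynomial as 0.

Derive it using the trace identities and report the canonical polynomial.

trace(a^2 b) = trace(a)*trace(b a) - trace(b) = x*z - y
apply: trace(a^2) = trace(a)*trace(a) - trace(1) = x^2 - 2
use: trace(a^2 b^2) = trace(b)*trace(a^2 b) - trace(a^2) = x*y*z - x^2 - y^2 + 2
apply: trace(a^2 b^3) = trace(b)*trace(a^2 b^2) - trace(a^2 b) = x*y^2*z - x^2*y - y^3 - x*z + 3*y
trace(a b^4 a) = trace(b)*trace(a^2 b^3) - trace(a^2 b^2) = x*y^3*z - x^2*y^2 - y^4 - 2*x*y*z + x^2 + 4*y^2 - 2
trace(b a b) = trace(b)*trace(a b) - trace(a) = y*z - x
trace(a b^3) = trace(b)*trace(b a b) - trace(b a) = y^2*z - x*y - z
apply: trace(a b^4) = trace(b)*trace(a b^3) - trace(a b^2) = y^3*z - x*y^2 - 2*y*z + x
apply: trace(a b^4 a^2) = trace(a)*trace(a b^4 a) - trace(a b^4) = x^2*y^3*z - x^3*y^2 - x*y^4 - 2*x^2*y*z - y^3*z + x^3 + 5*x*y^2 + 2*y*z - 3*x
use: trace(a b a b) = trace(b a)*trace(b a) - trace(1) = z^2 - 2
trace(b a b^2 a) = trace(b)*trace(a b a b) - trace(a b a) = y*z^2 - x*z - y
trace(b a^2 b a b) = trace(a)*trace(b a b^2 a) - trace(b a b^2) = x*y*z^2 - x^2*z - y^2*z + z
trace(b a^2 b a) = trace(a)*trace(b a b a) - trace(b a b) = x*z^2 - y*z - x
use: trace(b a^2 b a b^2) = trace(b)*trace(b a^2 b a b) - trace(b a^2 b a) = x*y^2*z^2 - x^2*y*z - y^3*z - x*z^2 + 2*y*z + x
trace(a b^4 a^2 b) = trace(b)*trace(b a^2 b a b^2) - trace(b a^2 b a b) = x*y^3*z^2 - x^2*y^2*z - y^4*z - 2*x*y*z^2 + x^2*z + 3*y^2*z + x*y - z
use: trace(a b^4 a^2 b^-1) = trace(a b^4 a^2)*trace(b) - trace(a b^4 a^2 b) = x^2*y^4*z - x^3*y^3 - x*y^5 - x*y^3*z^2 - x^2*y^2*z + x^3*y + 5*x*y^3 + 2*x*y*z^2 - x^2*z - y^2*z - 4*x*y + z
use: trace(b a^2 b^-2 a b^3) = trace(a b^4 a^2 b^-1)*trace(b) - trace(a b^4 a^2) = x^2*y^5*z - x^3*y^4 - x*y^6 - x*y^4*z^2 - 2*x^2*y^3*z + 2*x^3*y^2 + 6*x*y^4 + 2*x*y^2*z^2 + x^2*y*z - x^3 - 9*x*y^2 - y*z + 3*x
use: trace(b^3 a b a) = trace(b)*trace(b a b a b) - trace(b a b a) = y^2*z^2 - x*y*z - y^2 - z^2 + 2
use: trace(b^3 a b a^2) = trace(a)*trace(b^3 a b a) - trace(b^3 a b) = x*y^2*z^2 - x^2*y*z - y^3*z - x*z^2 + 2*y*z + x
use: trace(a b^3 a b a^2) = trace(a)*trace(b^3 a b a^2) - trace(b^3 a b a) = x^2*y^2*z^2 - x^3*y*z - x*y^3*z - x^2*z^2 - y^2*z^2 + 3*x*y*z + x^2 + y^2 + z^2 - 2
trace(b a b a b a) = trace(a b)*trace(a b a b) - trace(a^-1 b^-1) = z^3 - 3*z
trace(a b a^2 b a b) = trace(a)*trace(b a b a b a) - trace(b a b a b) = x*z^3 - y*z^2 - 2*x*z + y
use: trace(a b a^2 b a) = trace(a)*trace(b a^2 b a) - trace(b a^2 b) = x^2*z^2 - 2*x*y*z + y^2 - 2
apply: trace(b a b a^2 b a b) = trace(b)*trace(a b a^2 b a b) - trace(a b a^2 b a) = x*y*z^3 - x^2*z^2 - y^2*z^2 + 2
trace(a b^3 a b a^2 b) = trace(b)*trace(b a b a^2 b a b) - trace(b a b a^2 b a) = x*y^2*z^3 - x^2*y*z^2 - y^3*z^2 - x*z^3 + y*z^2 + 2*x*z + y
use: trace(b^-1 a b^3 a b a^2) = trace(a b^3 a b a^2)*trace(b) - trace(a b^3 a b a^2 b) = x^2*y^3*z^2 - x^3*y^2*z - x*y^4*z - x*y^2*z^3 + 3*x*y^2*z + x*z^3 + x^2*y + y^3 - 2*x*z - 3*y
trace(b a^2 b^-2 a b^3 a) = trace(b^-1 a b^3 a b a^2)*trace(b) - trace(b^-1 a b^3 a b a^2 b) = x^2*y^4*z^2 - x^3*y^3*z - x*y^5*z - x*y^3*z^3 - x^2*y^2*z^2 + x^3*y*z + 4*x*y^3*z + x*y*z^3 + x^2*y^2 + x^2*z^2 + y^4 + y^2*z^2 - 5*x*y*z - x^2 - 4*y^2 - z^2 + 2
trace(b^-2 a b^3 a^-1 b a^2) = trace(b a^2 b^-2 a b^3)*trace(a) - trace(b a^2 b^-2 a b^3 a) = x^3*y^5*z - x^4*y^4 - x^2*y^6 - 2*x^2*y^4*z^2 - x^3*y^3*z + x*y^5*z + x*y^3*z^3 + 2*x^4*y^2 + 6*x^2*y^4 + 3*x^2*y^2*z^2 - 4*x*y^3*z - x*y*z^3 - x^4 - 10*x^2*y^2 - x^2*z^2 - y^4 - y^2*z^2 + 4*x*y*z + 4*x^2 + 4*y^2 + z^2 - 2

x^3*y^5*z - x^4*y^4 - x^2*y^6 - 2*x^2*y^4*z^2 - x^3*y^3*z + x*y^5*z + x*y^3*z^3 + 2*x^4*y^2 + 6*x^2*y^4 + 3*x^2*y^2*z^2 - 4*x*y^3*z - x*y*z^3 - x^4 - 10*x^2*y^2 - x^2*z^2 - y^4 - y^2*z^2 + 4*x*y*z + 4*x^2 + 4*y^2 + z^2 - 2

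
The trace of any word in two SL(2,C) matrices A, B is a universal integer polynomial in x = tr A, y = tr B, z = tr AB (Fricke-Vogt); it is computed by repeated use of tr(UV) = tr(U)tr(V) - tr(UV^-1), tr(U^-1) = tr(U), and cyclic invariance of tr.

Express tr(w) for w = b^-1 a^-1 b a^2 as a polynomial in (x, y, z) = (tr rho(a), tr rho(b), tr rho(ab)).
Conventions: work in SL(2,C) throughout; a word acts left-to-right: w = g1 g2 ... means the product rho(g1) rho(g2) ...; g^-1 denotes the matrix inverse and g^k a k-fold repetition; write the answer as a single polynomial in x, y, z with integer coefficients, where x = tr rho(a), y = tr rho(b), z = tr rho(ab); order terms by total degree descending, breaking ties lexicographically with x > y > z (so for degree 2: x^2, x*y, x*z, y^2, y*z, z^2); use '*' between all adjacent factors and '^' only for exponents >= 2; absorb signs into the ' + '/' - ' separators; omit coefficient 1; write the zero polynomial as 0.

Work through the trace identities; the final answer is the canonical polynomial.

tr(a^2) = tr(a) * tr(a) - tr(1)   [square of a] = x^2 - 2
reduce: tr(b a^2) = tr(a) * tr(b a) - tr(b)   [square of a] = x*z - y
tr(a b a^2) = tr(a) * tr(b a^2) - tr(b a)   [square of a] = x^2*z - x*y - z
reduce: tr(b a b a) = tr(b a) * tr(b a) - tr(1)   [split at a repeated b] = z^2 - 2
reduce: tr(b a b) = tr(b) * tr(a b) - tr(a)   [square of b] = y*z - x
tr(a b a^2 b) = tr(a) * tr(b a b a) - tr(b a b)   [square of a] = x*z^2 - y*z - x
tr(b a^2 b^-1 a) = tr(a b a^2) * tr(b) - tr(a b a^2 b)   [inverse elimination on b] = x^2*y*z - x*y^2 - x*z^2 + x
tr(b^-1 a^-1 b a^2) = tr(b a^2 b^-1) * tr(a) - tr(b a^2 b^-1 a)   [inverse elimination on a] = -x^2*y*z + x^3 + x*y^2 + x*z^2 - 3*x

-x^2*y*z + x^3 + x*y^2 + x*z^2 - 3*x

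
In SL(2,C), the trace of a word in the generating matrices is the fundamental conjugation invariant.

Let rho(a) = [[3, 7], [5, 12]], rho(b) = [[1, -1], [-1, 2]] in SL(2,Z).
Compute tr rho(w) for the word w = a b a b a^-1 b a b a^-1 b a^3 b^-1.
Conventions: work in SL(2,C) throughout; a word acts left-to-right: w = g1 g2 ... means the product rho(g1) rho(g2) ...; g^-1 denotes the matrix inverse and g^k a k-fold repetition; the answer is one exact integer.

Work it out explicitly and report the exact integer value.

5056276507

rho(a) = [[3, 7], [5, 12]]
... * rho(b) = [[1, -1], [-1, 2]]  ->  [[-4, 11], [-7, 19]]
... * rho(a) = [[3, 7], [5, 12]]  ->  [[43, 104], [74, 179]]
... * rho(b) = [[1, -1], [-1, 2]]  ->  [[-61, 165], [-105, 284]]
... * rho(a^-1) = [[12, -7], [-5, 3]]  ->  [[-1557, 922], [-2680, 1587]]
... * rho(b) = [[1, -1], [-1, 2]]  ->  [[-2479, 3401], [-4267, 5854]]
... * rho(a) = [[3, 7], [5, 12]]  ->  [[9568, 23459], [16469, 40379]]
... * rho(b) = [[1, -1], [-1, 2]]  ->  [[-13891, 37350], [-23910, 64289]]
... * rho(a^-1) = [[12, -7], [-5, 3]]  ->  [[-353442, 209287], [-608365, 360237]]
... * rho(b) = [[1, -1], [-1, 2]]  ->  [[-562729, 772016], [-968602, 1328839]]
... * rho(a) = [[3, 7], [5, 12]]  ->  [[2171893, 5325089], [3738389, 9165854]]
... * rho(a) = [[3, 7], [5, 12]]  ->  [[33141124, 79104319], [57044437, 136158971]]
... * rho(a) = [[3, 7], [5, 12]]  ->  [[494944967, 1181239696], [851928166, 2033218711]]
... * rho(b^-1) = [[2, 1], [1, 1]]  ->  [[2171129630, 1676184663], [3737075043, 2885146877]]
tr = 2171129630 + 2885146877 = 5056276507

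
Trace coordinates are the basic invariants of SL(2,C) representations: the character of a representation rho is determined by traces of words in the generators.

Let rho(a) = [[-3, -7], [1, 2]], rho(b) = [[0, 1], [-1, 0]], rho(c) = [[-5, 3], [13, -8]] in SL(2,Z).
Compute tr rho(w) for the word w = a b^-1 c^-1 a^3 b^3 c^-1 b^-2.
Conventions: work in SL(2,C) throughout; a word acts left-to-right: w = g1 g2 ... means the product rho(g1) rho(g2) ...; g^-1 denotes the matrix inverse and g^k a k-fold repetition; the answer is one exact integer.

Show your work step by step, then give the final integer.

rho(a) = [[-3, -7], [1, 2]]
... * rho(b^-1) = [[0, -1], [1, 0]]  ->  [[-7, 3], [2, -1]]
... * rho(c^-1) = [[-8, -3], [-13, -5]]  ->  [[17, 6], [-3, -1]]
... * rho(a) = [[-3, -7], [1, 2]]  ->  [[-45, -107], [8, 19]]
... * rho(a) = [[-3, -7], [1, 2]]  ->  [[28, 101], [-5, -18]]
... * rho(a) = [[-3, -7], [1, 2]]  ->  [[17, 6], [-3, -1]]
... * rho(b) = [[0, 1], [-1, 0]]  ->  [[-6, 17], [1, -3]]
... * rho(b) = [[0, 1], [-1, 0]]  ->  [[-17, -6], [3, 1]]
... * rho(b) = [[0, 1], [-1, 0]]  ->  [[6, -17], [-1, 3]]
... * rho(c^-1) = [[-8, -3], [-13, -5]]  ->  [[173, 67], [-31, -12]]
... * rho(b^-1) = [[0, -1], [1, 0]]  ->  [[67, -173], [-12, 31]]
... * rho(b^-1) = [[0, -1], [1, 0]]  ->  [[-173, -67], [31, 12]]
tr = -173 + 12 = -161

-161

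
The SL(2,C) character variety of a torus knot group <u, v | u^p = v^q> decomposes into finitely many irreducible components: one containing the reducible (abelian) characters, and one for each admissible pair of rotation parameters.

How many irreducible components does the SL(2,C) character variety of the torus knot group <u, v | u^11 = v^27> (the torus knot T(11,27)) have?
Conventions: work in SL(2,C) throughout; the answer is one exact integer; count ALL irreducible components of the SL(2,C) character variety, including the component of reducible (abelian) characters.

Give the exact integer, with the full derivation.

131

For T(11,27): irreducibility forces the central element u^11 = v^27 to one of +I, -I.
This locks tr(u) to 2*cos(pi*alpha/11), alpha in 1..10, and tr(v) to 2*cos(pi*beta/27), beta in 1..26, on each component of irreducible characters.
The two central values (-1)^alpha I and (-1)^beta I must be the same matrix, so alpha and beta share a parity.
Enumerate parity-matched pairs: 5*13 odd-odd plus 5*13 even-even gives 130.
Total: 130 irreducible-character components + 1 reducible (abelian) component = 131.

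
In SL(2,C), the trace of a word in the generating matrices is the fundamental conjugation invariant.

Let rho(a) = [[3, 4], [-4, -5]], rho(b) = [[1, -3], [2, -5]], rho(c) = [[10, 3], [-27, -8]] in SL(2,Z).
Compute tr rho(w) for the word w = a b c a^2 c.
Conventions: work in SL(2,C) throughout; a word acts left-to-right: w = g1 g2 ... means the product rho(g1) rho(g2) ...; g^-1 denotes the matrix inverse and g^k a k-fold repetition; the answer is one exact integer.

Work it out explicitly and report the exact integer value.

54430

rho(a) = [[3, 4], [-4, -5]]
... * rho(b) = [[1, -3], [2, -5]]  ->  [[11, -29], [-14, 37]]
... * rho(c) = [[10, 3], [-27, -8]]  ->  [[893, 265], [-1139, -338]]
... * rho(a) = [[3, 4], [-4, -5]]  ->  [[1619, 2247], [-2065, -2866]]
... * rho(a) = [[3, 4], [-4, -5]]  ->  [[-4131, -4759], [5269, 6070]]
... * rho(c) = [[10, 3], [-27, -8]]  ->  [[87183, 25679], [-111200, -32753]]
tr = 87183 + -32753 = 54430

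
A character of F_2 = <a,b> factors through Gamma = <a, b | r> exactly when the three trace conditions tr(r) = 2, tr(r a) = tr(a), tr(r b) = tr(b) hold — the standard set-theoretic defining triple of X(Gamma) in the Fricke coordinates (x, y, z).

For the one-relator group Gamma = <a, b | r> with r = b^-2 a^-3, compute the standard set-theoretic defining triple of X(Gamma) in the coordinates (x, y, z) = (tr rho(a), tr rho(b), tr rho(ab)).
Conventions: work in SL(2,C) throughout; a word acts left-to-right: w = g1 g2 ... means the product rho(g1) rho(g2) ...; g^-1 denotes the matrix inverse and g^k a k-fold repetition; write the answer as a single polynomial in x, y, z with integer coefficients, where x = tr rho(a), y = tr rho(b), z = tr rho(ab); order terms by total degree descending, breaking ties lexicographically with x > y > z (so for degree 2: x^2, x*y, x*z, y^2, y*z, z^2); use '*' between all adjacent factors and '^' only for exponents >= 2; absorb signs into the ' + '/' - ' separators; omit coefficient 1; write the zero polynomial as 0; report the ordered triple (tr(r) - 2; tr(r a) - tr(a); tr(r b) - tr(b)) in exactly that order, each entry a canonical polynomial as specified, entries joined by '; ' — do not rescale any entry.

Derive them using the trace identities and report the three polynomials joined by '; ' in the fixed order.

x^2*y*z - x^3 - x*y^2 - y*z + 3*x - 2; x*y*z - x^2 - y^2 - x + 2; x^2*z - x*y - y - z

trace(b^-1) = trace(b) = y
trace(b^-1 a) = trace(a) trace(b) - trace(a b)  (eliminate b^-1) = x*y - z
trace(b^-1 a^-1) = trace(b^-1) trace(a) - trace(b^-1 a)  (eliminate a^-1) = z
so trace(a^-1 b^-2) = trace(b^-1 a^-1) trace(b) - trace(b^-1 a^-1 b)  (eliminate b^-1) = y*z - x
so trace(b^-2) = trace(b^-1) trace(b) - trace(1)  (eliminate b^-1) = y^2 - 2
trace(b^-2 a^-2) = trace(a^-1 b^-2) trace(a) - trace(a^-1 b^-2 a)  (eliminate a^-1) = x*y*z - x^2 - y^2 + 2
trace(b^-2 a^-3) = trace(b^-2 a^-2) trace(a) - trace(b^-2 a^-1)  (eliminate a^-1) = x^2*y*z - x^3 - x*y^2 - y*z + 3*x
reduce: trace(a^-2 b^-1) = trace(b^-1 a^-1) trace(a) - trace(b^-1)   [inverse elimination on a] = x*z - y
reduce: trace(b^-1 a^-3) = trace(a^-2 b^-1) trace(a) - trace(a^-2 b^-1 a)   [inverse elimination on a] = x^2*z - x*y - z
assemble the triple (trace(r) - 2; trace(r a) - x; trace(r b) - y)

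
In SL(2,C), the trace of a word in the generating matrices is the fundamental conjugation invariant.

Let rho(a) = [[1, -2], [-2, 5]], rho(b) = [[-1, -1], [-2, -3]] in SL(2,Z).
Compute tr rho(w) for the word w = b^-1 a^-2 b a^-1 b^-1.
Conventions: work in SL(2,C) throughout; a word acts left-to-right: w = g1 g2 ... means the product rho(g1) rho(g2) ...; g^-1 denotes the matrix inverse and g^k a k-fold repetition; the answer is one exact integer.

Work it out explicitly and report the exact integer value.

rho(b^-1) = [[-3, 1], [2, -1]]
... * rho(a^-1) = [[5, 2], [2, 1]]  ->  [[-13, -5], [8, 3]]
... * rho(a^-1) = [[5, 2], [2, 1]]  ->  [[-75, -31], [46, 19]]
... * rho(b) = [[-1, -1], [-2, -3]]  ->  [[137, 168], [-84, -103]]
... * rho(a^-1) = [[5, 2], [2, 1]]  ->  [[1021, 442], [-626, -271]]
... * rho(b^-1) = [[-3, 1], [2, -1]]  ->  [[-2179, 579], [1336, -355]]
tr = -2179 + -355 = -2534

-2534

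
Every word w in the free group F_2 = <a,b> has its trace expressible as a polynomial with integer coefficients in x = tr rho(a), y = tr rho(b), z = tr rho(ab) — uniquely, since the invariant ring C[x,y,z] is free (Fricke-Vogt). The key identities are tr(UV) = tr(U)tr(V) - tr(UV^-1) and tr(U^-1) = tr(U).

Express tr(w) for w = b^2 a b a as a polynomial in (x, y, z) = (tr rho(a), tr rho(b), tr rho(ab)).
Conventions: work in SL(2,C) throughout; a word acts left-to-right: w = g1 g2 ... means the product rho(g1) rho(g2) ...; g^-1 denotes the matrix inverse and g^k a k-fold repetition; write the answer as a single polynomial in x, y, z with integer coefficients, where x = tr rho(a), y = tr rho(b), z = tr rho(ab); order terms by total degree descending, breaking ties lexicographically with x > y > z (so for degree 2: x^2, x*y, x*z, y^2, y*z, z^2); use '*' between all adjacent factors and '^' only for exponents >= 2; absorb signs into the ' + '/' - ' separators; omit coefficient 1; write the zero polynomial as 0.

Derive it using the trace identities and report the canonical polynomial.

y*z^2 - x*z - y

tr(a b a b) = tr(b a) * tr(b a) - tr(1) = z^2 - 2
reduce: tr(a b a) = tr(a) * tr(b a) - tr(b) = x*z - y
reduce: tr(b^2 a b a) = tr(b) * tr(a b a b) - tr(a b a) = y*z^2 - x*z - y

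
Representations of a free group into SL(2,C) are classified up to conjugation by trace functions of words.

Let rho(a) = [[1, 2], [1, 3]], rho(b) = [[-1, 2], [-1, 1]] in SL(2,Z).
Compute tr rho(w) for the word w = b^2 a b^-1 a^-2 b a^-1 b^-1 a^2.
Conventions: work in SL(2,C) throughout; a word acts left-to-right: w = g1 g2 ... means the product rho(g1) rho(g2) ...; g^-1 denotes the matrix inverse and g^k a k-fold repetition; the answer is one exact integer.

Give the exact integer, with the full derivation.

-1920

rho(b) = [[-1, 2], [-1, 1]]
... * rho(b) = [[-1, 2], [-1, 1]]  ->  [[-1, 0], [0, -1]]
... * rho(a) = [[1, 2], [1, 3]]  ->  [[-1, -2], [-1, -3]]
... * rho(b^-1) = [[1, -2], [1, -1]]  ->  [[-3, 4], [-4, 5]]
... * rho(a^-1) = [[3, -2], [-1, 1]]  ->  [[-13, 10], [-17, 13]]
... * rho(a^-1) = [[3, -2], [-1, 1]]  ->  [[-49, 36], [-64, 47]]
... * rho(b) = [[-1, 2], [-1, 1]]  ->  [[13, -62], [17, -81]]
... * rho(a^-1) = [[3, -2], [-1, 1]]  ->  [[101, -88], [132, -115]]
... * rho(b^-1) = [[1, -2], [1, -1]]  ->  [[13, -114], [17, -149]]
... * rho(a) = [[1, 2], [1, 3]]  ->  [[-101, -316], [-132, -413]]
... * rho(a) = [[1, 2], [1, 3]]  ->  [[-417, -1150], [-545, -1503]]
tr = -417 + -1503 = -1920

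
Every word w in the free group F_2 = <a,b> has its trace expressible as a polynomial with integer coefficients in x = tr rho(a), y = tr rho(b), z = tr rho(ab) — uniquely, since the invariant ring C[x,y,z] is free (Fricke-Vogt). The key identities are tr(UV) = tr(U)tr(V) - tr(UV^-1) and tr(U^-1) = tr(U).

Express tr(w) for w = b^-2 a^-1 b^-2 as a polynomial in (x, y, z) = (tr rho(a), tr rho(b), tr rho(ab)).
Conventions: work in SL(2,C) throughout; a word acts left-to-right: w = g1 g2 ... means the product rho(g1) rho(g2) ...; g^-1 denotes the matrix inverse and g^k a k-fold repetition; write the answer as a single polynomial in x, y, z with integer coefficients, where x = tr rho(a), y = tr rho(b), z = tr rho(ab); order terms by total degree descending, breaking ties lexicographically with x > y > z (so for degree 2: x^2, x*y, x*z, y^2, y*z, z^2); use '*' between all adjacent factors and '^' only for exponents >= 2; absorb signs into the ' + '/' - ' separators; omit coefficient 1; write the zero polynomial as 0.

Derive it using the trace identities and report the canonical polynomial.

tr(b^-1) = tr(b) = y
tr(b^-2) = tr(b^-1) * tr(b) - tr(1)   [inverse elimination on b] = y^2 - 2
tr(b^-3) = tr(b^-2) * tr(b) - tr(b^-1)   [inverse elimination on b] = y^3 - 3*y
apply: tr(b^-1 a) = tr(a) * tr(b) - tr(a b)   [inverse elimination on b] = x*y - z
tr(b^-2 a) = tr(b^-1 a) * tr(b) - tr(b^-1 a b)   [inverse elimination on b] = x*y^2 - y*z - x
apply: tr(b^-3 a) = tr(b^-2 a) * tr(b) - tr(b^-2 a b)   [inverse elimination on b] = x*y^3 - y^2*z - 2*x*y + z
tr(a^-1 b^-3) = tr(b^-3) * tr(a) - tr(b^-3 a)   [inverse elimination on a] = y^2*z - x*y - z
tr(a^-1 b^-2) = tr(b^-2) * tr(a) - tr(b^-2 a)   [inverse elimination on a] = y*z - x
use: tr(b^-2 a^-1 b^-2) = tr(a^-1 b^-3) * tr(b) - tr(a^-1 b^-2)   [inverse elimination on b] = y^3*z - x*y^2 - 2*y*z + x

y^3*z - x*y^2 - 2*y*z + x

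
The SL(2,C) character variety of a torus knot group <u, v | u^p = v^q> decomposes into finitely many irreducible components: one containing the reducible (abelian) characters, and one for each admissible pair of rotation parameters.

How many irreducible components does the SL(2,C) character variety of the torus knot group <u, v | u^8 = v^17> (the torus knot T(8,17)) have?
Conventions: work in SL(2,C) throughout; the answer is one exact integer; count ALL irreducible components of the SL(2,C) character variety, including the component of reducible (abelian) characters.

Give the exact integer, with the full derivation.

In the torus knot group T(8,17), u^8 = v^17 is central, so an irreducible representation sends it to +I or -I (Schur).
On an irreducible component, tr(u) is locked at 2*cos(pi*alpha/8) for some alpha in 1..7, and tr(v) at 2*cos(pi*beta/17) for some beta in 1..16.
The two central values (-1)^alpha I and (-1)^beta I must be the same matrix, so alpha and beta share a parity.
count pairs: odd alpha (4 choices) x odd beta (8), plus even alpha (3) x even beta (8): 4*8 + 3*8 = 56.
Total: 56 irreducible-character components + 1 reducible (abelian) component = 57.

57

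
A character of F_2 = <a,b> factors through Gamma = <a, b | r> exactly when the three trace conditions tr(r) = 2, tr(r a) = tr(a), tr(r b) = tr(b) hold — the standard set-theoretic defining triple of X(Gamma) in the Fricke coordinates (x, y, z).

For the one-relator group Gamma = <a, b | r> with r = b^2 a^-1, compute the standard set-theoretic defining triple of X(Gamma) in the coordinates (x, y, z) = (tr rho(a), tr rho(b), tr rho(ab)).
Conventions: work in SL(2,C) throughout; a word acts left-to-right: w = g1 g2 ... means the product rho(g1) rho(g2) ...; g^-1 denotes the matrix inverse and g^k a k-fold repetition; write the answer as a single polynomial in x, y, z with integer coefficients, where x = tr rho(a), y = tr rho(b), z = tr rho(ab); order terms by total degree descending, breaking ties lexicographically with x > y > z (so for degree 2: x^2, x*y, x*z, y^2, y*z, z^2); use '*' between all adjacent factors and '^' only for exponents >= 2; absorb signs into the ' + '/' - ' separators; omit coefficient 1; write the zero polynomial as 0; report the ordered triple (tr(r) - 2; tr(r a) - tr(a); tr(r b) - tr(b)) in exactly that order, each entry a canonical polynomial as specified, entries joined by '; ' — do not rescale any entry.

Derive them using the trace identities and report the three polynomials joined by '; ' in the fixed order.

tr(b^2) = tr(b)*tr(b) - tr(1) = y^2 - 2
tr(b^2 a) = tr(b)*tr(a b) - tr(a) = y*z - x
tr(b^2 a^-1) = tr(b^2)*tr(a) - tr(b^2 a) = x*y^2 - y*z - x
tr(b^3) = tr(b)*tr(b^2) - tr(b)   [square of b] = y^3 - 3*y
tr(b^3 a) = tr(b)*tr(b a b) - tr(b a)   [square of b] = y^2*z - x*y - z
tr(b^2 a^-1 b) = tr(b^3)*tr(a) - tr(b^3 a)   [inverse elimination on a] = x*y^3 - y^2*z - 2*x*y + z
assemble the triple (tr(r) - 2; tr(r a) - x; tr(r b) - y)

x*y^2 - y*z - x - 2; y^2 - x - 2; x*y^3 - y^2*z - 2*x*y - y + z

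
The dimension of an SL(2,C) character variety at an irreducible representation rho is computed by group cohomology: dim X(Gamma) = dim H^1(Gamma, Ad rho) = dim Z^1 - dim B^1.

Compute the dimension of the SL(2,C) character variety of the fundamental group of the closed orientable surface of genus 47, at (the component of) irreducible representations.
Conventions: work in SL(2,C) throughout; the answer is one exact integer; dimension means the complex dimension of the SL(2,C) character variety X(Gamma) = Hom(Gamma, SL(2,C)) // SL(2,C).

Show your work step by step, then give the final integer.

pi_1 of the closed genus-47 surface has 94 generators bound by the single product-of-commutators relator.
A cocycle assigns one sl_2 vector per generator subject to the relator condition d_2(z) = 0: dim of the unconstrained space is 3*2g = 282.
At an irreducible rho, H^2 = coker(d_2) vanishes (Poincare duality: H^2 is dual to H^0 = invariants = 0), so d_2 is surjective onto sl_2 and dim Z^1 = 282 - 3 = 279.
As always at irreducible rho, dim B^1 = 3.
dim X = dim H^1 = 279 - 3 = 276.

276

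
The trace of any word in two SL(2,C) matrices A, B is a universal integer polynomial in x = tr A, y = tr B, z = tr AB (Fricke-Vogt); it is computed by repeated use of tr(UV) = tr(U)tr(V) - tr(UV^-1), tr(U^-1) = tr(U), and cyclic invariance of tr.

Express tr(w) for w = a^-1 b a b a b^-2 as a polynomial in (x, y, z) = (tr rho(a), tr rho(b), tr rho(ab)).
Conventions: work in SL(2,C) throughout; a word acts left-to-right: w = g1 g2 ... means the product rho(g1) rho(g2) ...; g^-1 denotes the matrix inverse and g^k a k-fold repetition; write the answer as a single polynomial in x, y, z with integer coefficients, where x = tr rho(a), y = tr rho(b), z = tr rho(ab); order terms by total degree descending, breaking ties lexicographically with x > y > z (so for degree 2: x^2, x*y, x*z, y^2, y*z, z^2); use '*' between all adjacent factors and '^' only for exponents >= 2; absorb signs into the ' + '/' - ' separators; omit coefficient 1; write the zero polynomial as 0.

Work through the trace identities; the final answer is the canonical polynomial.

use: tr(b a b) = tr(b) tr(a b) - tr(a)  (reduce the b square) = y*z - x
apply: tr(a b a b) = tr(a b) tr(a b) - tr(1)  (split on a) = z^2 - 2
tr(a b a) = tr(a) tr(b a) - tr(b)  (reduce the a square) = x*z - y
tr(b a b a b) = tr(b) tr(a b a b) - tr(a b a)  (reduce the b square) = y*z^2 - x*z - y
tr(b a b a b a) = tr(a b) tr(a b a b) - tr(a^-1 b^-1)  (split on a) = z^3 - 3*z
tr(a^-1 b a b a b) = tr(b a b a b) tr(a) - tr(b a b a b a)  (eliminate a^-1) = x*y*z^2 - x^2*z - z^3 - x*y + 3*z
tr(a^-1 b a b a b^-1) = tr(a^-1 b a b a) tr(b) - tr(a^-1 b a b a b)  (eliminate b^-1) = -x*y*z^2 + x^2*z + y^2*z + z^3 - 3*z
use: tr(a^-1 b a b a b^-2) = tr(a^-1 b a b a b^-1) tr(b) - tr(a^-1 b a b a)  (eliminate b^-1) = -x*y^2*z^2 + x^2*y*z + y^3*z + y*z^3 - 4*y*z + x

-x*y^2*z^2 + x^2*y*z + y^3*z + y*z^3 - 4*y*z + x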